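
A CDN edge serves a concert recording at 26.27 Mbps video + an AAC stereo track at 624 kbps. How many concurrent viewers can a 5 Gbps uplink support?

Audio: 624 kbps = 0.624 Mbps.
Per-viewer media rate: 26.894 Mbps.
5 Gbps = 5,000 Mbps; 5,000 / 26.894 = 185.92 → 185 viewers.

185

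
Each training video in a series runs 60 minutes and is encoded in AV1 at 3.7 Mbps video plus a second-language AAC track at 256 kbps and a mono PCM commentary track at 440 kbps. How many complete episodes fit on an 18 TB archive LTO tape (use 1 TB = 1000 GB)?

60 min = 3600 s
Audio total: 256 + 440 = 696 kbps = 0.696 Mbps.
Total bitrate: 4.396 Mbps.
Per item: 4.396 Mbps × 3600 s = 15,826 Mb = 1,978 MB.
Capacity: 18 TB = 144,000,000 Mb; 9099.18 items → 9099 complete.

9099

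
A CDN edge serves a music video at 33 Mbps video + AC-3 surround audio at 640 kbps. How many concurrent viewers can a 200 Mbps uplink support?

Audio: 640 kbps = 0.640 Mbps.
Per-viewer media rate: 33.640 Mbps.
200 Mbps = 200.0 Mbps; 200.0 / 33.640 = 5.95 → 5 viewers.

5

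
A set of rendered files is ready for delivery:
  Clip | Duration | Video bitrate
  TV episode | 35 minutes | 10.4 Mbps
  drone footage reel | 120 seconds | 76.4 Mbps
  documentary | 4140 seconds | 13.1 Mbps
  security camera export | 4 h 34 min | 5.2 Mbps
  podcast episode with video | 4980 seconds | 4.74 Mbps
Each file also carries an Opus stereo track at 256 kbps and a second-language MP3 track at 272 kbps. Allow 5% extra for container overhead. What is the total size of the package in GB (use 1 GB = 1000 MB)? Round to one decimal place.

27.4 GB

Audio total: 256 + 272 = 528 kbps = 0.528 Mbps.
TV episode: 10.928 Mbps × 2100 s × 1.05 = 24096.2 Mb
drone footage reel: 76.928 Mbps × 120 s × 1.05 = 9692.9 Mb
documentary: 13.628 Mbps × 4140 s × 1.05 = 59240.9 Mb
security camera export: 5.728 Mbps × 16440 s × 1.05 = 98876.7 Mb
podcast episode with video: 5.268 Mbps × 4980 s × 1.05 = 27546.4 Mb
Total: 219453.2 Mb = 27431.6 MB.
= 27.43 GB.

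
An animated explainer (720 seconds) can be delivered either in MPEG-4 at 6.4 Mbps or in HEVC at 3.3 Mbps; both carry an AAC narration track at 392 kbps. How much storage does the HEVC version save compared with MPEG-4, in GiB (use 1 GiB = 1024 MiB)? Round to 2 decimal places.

Audio: 392 kbps = 0.392 Mbps.
MPEG-4: 6.792 Mbps × 720 s = 4890.2 Mb = 0.569 GiB.
HEVC: 3.692 Mbps × 720 s = 2658.2 Mb = 0.309 GiB.
Saving: 0.569 − 0.309 = 0.260 GiB.

0.26 GiB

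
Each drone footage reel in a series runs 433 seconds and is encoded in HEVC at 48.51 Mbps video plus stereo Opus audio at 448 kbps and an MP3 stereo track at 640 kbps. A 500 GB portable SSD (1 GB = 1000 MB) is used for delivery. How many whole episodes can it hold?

Audio total: 448 + 640 = 1088 kbps = 1.088 Mbps.
Total bitrate: 49.598 Mbps.
Per item: 49.598 Mbps × 433 s = 21,476 Mb = 2,684 MB.
Capacity: 500 GB = 4,000,000 Mb; 186.25 items → 186 complete.

186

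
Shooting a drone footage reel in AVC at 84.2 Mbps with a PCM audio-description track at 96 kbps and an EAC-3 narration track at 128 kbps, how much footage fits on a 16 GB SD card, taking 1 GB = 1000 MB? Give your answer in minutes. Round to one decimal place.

Audio total: 96 + 128 = 224 kbps = 0.224 Mbps.
Total bitrate: 84.2 + 0.224 = 84.424 Mbps.
Capacity: 16 GB = 128,000 Mb.
Recording time: 128,000 / 84.424 = 1,516 s ≈ 25.3 minutes.

25.3 minutes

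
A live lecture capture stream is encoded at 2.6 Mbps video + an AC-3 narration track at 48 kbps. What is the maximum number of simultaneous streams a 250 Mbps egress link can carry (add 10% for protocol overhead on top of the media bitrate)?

85

Audio: 48 kbps = 0.048 Mbps.
Per-viewer media rate: 2.648 Mbps.
On the wire with 10% overhead: 2.913 Mbps.
250 Mbps = 250.0 Mbps; 250.0 / 2.913 = 85.83 → 85 viewers.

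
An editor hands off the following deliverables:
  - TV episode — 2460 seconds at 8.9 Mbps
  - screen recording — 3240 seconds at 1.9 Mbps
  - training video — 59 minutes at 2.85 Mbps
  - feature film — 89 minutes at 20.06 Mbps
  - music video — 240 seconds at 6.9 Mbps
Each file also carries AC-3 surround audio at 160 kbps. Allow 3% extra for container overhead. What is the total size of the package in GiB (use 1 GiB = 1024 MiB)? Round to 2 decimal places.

17.90 GiB

Audio: 160 kbps = 0.160 Mbps.
TV episode: 9.060 Mbps × 2460 s × 1.03 = 22956.2 Mb
screen recording: 2.060 Mbps × 3240 s × 1.03 = 6874.6 Mb
training video: 3.010 Mbps × 3540 s × 1.03 = 10975.1 Mb
feature film: 20.220 Mbps × 5340 s × 1.03 = 111214.0 Mb
music video: 7.060 Mbps × 240 s × 1.03 = 1745.2 Mb
Total: 153765.2 Mb = 19220.6 MB.
= 17.90 GiB.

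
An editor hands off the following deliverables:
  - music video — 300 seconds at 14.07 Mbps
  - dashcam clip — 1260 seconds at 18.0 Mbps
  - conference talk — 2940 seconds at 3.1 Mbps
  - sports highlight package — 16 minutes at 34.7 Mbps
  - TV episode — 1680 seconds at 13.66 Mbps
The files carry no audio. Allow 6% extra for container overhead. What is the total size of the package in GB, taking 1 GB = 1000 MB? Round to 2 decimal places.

music video: 14.070 Mbps × 300 s × 1.06 = 4474.3 Mb
dashcam clip: 18.000 Mbps × 1260 s × 1.06 = 24040.8 Mb
conference talk: 3.100 Mbps × 2940 s × 1.06 = 9660.8 Mb
sports highlight package: 34.700 Mbps × 960 s × 1.06 = 35310.7 Mb
TV episode: 13.660 Mbps × 1680 s × 1.06 = 24325.7 Mb
Total: 97812.3 Mb = 12226.5 MB.
= 12.23 GB.

12.23 GB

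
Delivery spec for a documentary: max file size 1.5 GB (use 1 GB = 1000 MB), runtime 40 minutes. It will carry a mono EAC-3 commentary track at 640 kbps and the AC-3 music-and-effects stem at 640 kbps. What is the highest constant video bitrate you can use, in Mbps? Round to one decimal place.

Budget: 1.5 GB = 12000.0 Mb.
40 min = 2400 s
Total bitrate budget: 12000.0 Mb / 2400 s = 5.000 Mbps.
Audio total: 640 + 640 = 1280 kbps = 1.280 Mbps.
Video: 5.000 − 1.280 = 3.720 Mbps.

3.7 Mbps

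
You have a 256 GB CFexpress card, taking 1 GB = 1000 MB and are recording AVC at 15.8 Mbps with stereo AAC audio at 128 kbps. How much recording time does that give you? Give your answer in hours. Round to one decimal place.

35.7 hours

Audio: 128 kbps = 0.128 Mbps.
Total bitrate: 15.8 + 0.128 = 15.928 Mbps.
Capacity: 256 GB = 2,048,000 Mb.
Recording time: 2,048,000 / 15.928 = 128,579 s ≈ 35.7 hours.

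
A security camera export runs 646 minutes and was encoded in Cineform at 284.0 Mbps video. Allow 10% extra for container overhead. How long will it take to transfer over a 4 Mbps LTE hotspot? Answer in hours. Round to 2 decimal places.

840.88 hours

646 min = 38760 s
File: 284.000 Mbps × 38760 s = 11007840.0 Mb.
With 10% container overhead: ×1.10. → 12108624.0 Mb.
At 4 Mbps: 12108624.0 / 4 = 3027156.0 s ≈ 841 hours.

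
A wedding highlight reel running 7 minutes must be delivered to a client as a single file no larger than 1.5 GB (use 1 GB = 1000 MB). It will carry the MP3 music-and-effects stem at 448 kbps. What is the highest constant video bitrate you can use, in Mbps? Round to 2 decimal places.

Budget: 1.5 GB = 12000.0 Mb.
7 min = 420 s
Total bitrate budget: 12000.0 Mb / 420 s = 28.571 Mbps.
Audio: 448 kbps = 0.448 Mbps.
Video: 28.571 − 0.448 = 28.123 Mbps.

28.12 Mbps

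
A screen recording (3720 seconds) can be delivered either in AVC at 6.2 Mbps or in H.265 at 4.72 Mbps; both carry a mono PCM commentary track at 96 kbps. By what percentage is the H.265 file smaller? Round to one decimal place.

23.5%

Audio: 96 kbps = 0.096 Mbps.
AVC: 6.296 Mbps × 3720 s = 23421.1 Mb = 2.928 GB.
H.265: 4.816 Mbps × 3720 s = 17915.5 Mb = 2.239 GB.
Reduction: (1 − 2.239/2.928) × 100 = 23.51%.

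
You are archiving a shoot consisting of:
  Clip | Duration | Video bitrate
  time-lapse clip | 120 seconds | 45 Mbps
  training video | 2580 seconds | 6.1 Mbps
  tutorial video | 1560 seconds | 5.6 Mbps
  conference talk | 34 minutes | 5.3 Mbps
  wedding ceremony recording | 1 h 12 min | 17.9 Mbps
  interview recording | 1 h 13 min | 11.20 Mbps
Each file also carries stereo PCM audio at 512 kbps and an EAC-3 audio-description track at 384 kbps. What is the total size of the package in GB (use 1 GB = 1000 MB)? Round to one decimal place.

Audio total: 512 + 384 = 896 kbps = 0.896 Mbps.
time-lapse clip: 45.896 Mbps × 120 s = 5507.5 Mb
training video: 6.996 Mbps × 2580 s = 18049.7 Mb
tutorial video: 6.496 Mbps × 1560 s = 10133.8 Mb
conference talk: 6.196 Mbps × 2040 s = 12639.8 Mb
wedding ceremony recording: 18.796 Mbps × 4320 s = 81198.7 Mb
interview recording: 12.096 Mbps × 4380 s = 52980.5 Mb
Total: 180510.0 Mb = 22563.8 MB.
= 22.56 GB.

22.6 GB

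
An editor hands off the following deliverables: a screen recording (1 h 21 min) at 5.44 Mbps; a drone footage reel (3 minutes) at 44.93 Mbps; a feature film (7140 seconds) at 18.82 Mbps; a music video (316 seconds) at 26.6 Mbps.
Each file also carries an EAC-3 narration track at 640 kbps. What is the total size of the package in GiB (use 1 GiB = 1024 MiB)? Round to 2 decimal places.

21.57 GiB

Audio: 640 kbps = 0.640 Mbps.
screen recording: 6.080 Mbps × 4860 s = 29548.8 Mb
drone footage reel: 45.570 Mbps × 180 s = 8202.6 Mb
feature film: 19.460 Mbps × 7140 s = 138944.4 Mb
music video: 27.240 Mbps × 316 s = 8607.8 Mb
Total: 185303.6 Mb = 23163.0 MB.
= 21.57 GiB.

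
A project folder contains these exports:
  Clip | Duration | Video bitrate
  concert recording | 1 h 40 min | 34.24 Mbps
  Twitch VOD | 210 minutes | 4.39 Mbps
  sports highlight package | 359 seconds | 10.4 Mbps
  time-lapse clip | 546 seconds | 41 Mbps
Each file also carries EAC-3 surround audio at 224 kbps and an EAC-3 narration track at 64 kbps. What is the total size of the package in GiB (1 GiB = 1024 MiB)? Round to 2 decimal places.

34.05 GiB

Audio total: 224 + 64 = 288 kbps = 0.288 Mbps.
concert recording: 34.528 Mbps × 6000 s = 207168.0 Mb
Twitch VOD: 4.678 Mbps × 12600 s = 58942.8 Mb
sports highlight package: 10.688 Mbps × 359 s = 3837.0 Mb
time-lapse clip: 41.288 Mbps × 546 s = 22543.2 Mb
Total: 292491.0 Mb = 36561.4 MB.
= 34.05 GiB.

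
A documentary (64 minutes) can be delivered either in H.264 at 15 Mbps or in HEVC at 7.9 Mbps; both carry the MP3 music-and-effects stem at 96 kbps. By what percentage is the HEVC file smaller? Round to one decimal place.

64 min = 3840 s
Audio: 96 kbps = 0.096 Mbps.
H.264: 15.096 Mbps × 3840 s = 57968.6 Mb = 7.246 GB.
HEVC: 7.996 Mbps × 3840 s = 30704.6 Mb = 3.838 GB.
Reduction: (1 − 3.838/7.246) × 100 = 47.03%.

47.0%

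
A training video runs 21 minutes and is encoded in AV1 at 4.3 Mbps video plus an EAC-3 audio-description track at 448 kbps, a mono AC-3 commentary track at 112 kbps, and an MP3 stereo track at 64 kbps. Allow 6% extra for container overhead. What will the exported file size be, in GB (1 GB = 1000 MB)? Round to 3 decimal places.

0.822 GB

21 min = 1260 s
Audio total: 448 + 112 + 64 = 624 kbps = 0.624 Mbps.
Total bitrate: 4.3 + 0.624 = 4.924 Mbps.
Stream data: 4.924 Mbps × 1260 s = 6204.2 Mb.
With 6% container overhead: ×1.06.
6,576 Mb ÷ 8 = 822.1 MB → 0.8221 GB.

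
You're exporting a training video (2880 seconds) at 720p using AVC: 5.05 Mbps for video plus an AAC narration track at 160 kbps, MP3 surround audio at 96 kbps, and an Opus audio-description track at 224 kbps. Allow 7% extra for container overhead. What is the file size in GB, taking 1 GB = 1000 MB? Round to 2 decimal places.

2.13 GB

Audio total: 160 + 96 + 224 = 480 kbps = 0.480 Mbps.
Total bitrate: 5.05 + 0.480 = 5.530 Mbps.
Stream data: 5.530 Mbps × 2880 s = 15926.4 Mb.
With 7% container overhead: ×1.07.
17,041 Mb ÷ 8 = 2,130 MB → 2.130 GB.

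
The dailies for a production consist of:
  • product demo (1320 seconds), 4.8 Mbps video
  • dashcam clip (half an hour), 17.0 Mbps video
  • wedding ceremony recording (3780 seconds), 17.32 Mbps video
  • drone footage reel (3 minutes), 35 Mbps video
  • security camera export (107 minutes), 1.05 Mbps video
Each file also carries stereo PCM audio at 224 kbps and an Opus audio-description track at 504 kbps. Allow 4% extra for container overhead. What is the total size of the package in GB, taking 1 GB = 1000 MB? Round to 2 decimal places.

16.29 GB

Audio total: 224 + 504 = 728 kbps = 0.728 Mbps.
product demo: 5.528 Mbps × 1320 s × 1.04 = 7588.8 Mb
dashcam clip: 17.728 Mbps × 1800 s × 1.04 = 33186.8 Mb
wedding ceremony recording: 18.048 Mbps × 3780 s × 1.04 = 70950.3 Mb
drone footage reel: 35.728 Mbps × 180 s × 1.04 = 6688.3 Mb
security camera export: 1.778 Mbps × 6420 s × 1.04 = 11871.4 Mb
Total: 130285.6 Mb = 16285.7 MB.
= 16.29 GB.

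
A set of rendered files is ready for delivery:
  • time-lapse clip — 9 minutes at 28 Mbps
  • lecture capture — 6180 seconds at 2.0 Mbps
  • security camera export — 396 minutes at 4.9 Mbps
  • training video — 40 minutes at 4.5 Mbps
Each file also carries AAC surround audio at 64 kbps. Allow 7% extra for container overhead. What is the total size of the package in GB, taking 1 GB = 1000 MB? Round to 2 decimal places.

20.97 GB

Audio: 64 kbps = 0.064 Mbps.
time-lapse clip: 28.064 Mbps × 540 s × 1.07 = 16215.4 Mb
lecture capture: 2.064 Mbps × 6180 s × 1.07 = 13648.4 Mb
security camera export: 4.964 Mbps × 23760 s × 1.07 = 126200.8 Mb
training video: 4.564 Mbps × 2400 s × 1.07 = 11720.4 Mb
Total: 167784.9 Mb = 20973.1 MB.
= 20.97 GB.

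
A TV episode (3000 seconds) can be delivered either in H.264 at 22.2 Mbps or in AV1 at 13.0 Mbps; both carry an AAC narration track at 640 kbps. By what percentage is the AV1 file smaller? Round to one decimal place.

Audio: 640 kbps = 0.640 Mbps.
H.264: 22.840 Mbps × 3000 s = 68520.0 Mb = 7.977 GiB.
AV1: 13.640 Mbps × 3000 s = 40920.0 Mb = 4.764 GiB.
Reduction: (1 − 4.764/7.977) × 100 = 40.28%.

40.3%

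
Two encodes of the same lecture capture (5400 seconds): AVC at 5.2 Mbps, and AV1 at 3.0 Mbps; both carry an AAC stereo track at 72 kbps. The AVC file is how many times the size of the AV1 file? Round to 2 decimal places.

Audio: 72 kbps = 0.072 Mbps.
AVC: 5.272 Mbps × 5400 s = 28468.8 Mb = 3.559 GB.
AV1: 3.072 Mbps × 5400 s = 16588.8 Mb = 2.074 GB.
Ratio: 3.559 / 2.074 = 1.716.

1.72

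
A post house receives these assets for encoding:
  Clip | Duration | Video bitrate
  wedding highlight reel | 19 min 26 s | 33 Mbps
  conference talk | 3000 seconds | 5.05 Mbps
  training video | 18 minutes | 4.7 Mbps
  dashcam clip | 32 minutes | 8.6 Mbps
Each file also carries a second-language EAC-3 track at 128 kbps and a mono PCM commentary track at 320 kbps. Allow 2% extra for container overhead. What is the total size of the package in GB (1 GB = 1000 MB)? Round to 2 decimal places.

10.00 GB

Audio total: 128 + 320 = 448 kbps = 0.448 Mbps.
wedding highlight reel: 33.448 Mbps × 1166 s × 1.02 = 39780.4 Mb
conference talk: 5.498 Mbps × 3000 s × 1.02 = 16823.9 Mb
training video: 5.148 Mbps × 1080 s × 1.02 = 5671.0 Mb
dashcam clip: 9.048 Mbps × 1920 s × 1.02 = 17719.6 Mb
Total: 79994.9 Mb = 9999.4 MB.
= 9.999 GB.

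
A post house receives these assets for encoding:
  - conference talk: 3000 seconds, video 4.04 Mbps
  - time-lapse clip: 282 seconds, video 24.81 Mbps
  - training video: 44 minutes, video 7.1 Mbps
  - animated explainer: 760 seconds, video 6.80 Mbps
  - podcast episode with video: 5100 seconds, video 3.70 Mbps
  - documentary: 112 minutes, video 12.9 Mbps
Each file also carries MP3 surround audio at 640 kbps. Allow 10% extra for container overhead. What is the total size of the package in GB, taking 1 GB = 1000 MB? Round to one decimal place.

Audio: 640 kbps = 0.640 Mbps.
conference talk: 4.680 Mbps × 3000 s × 1.10 = 15444.0 Mb
time-lapse clip: 25.450 Mbps × 282 s × 1.10 = 7894.6 Mb
training video: 7.740 Mbps × 2640 s × 1.10 = 22477.0 Mb
animated explainer: 7.440 Mbps × 760 s × 1.10 = 6219.8 Mb
podcast episode with video: 4.340 Mbps × 5100 s × 1.10 = 24347.4 Mb
documentary: 13.540 Mbps × 6720 s × 1.10 = 100087.7 Mb
Total: 176470.5 Mb = 22058.8 MB.
= 22.06 GB.

22.1 GB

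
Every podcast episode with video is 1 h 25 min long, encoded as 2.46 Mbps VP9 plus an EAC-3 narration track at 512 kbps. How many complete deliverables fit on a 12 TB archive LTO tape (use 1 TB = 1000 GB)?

6333

1 h 25 min = 85 min = 5100 s
Audio: 512 kbps = 0.512 Mbps.
Total bitrate: 2.972 Mbps.
Per item: 2.972 Mbps × 5100 s = 15,157 Mb = 1,895 MB.
Capacity: 12 TB = 96,000,000 Mb; 6333.62 items → 6333 complete.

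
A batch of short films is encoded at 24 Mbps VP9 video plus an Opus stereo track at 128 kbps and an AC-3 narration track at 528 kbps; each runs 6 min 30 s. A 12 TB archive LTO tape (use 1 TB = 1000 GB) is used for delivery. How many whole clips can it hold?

6 min 30 s = 390 s
Audio total: 128 + 528 = 656 kbps = 0.656 Mbps.
Total bitrate: 24.656 Mbps.
Per item: 24.656 Mbps × 390 s = 9,616 Mb = 1,202 MB.
Capacity: 12 TB = 96,000,000 Mb; 9983.53 items → 9983 complete.

9983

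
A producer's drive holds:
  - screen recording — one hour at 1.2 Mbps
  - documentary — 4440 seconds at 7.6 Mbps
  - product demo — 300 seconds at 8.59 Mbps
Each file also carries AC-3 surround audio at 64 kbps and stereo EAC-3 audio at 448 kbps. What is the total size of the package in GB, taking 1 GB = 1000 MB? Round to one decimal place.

5.6 GB

Audio total: 64 + 448 = 512 kbps = 0.512 Mbps.
screen recording: 1.712 Mbps × 3600 s = 6163.2 Mb
documentary: 8.112 Mbps × 4440 s = 36017.3 Mb
product demo: 9.102 Mbps × 300 s = 2730.6 Mb
Total: 44911.1 Mb = 5613.9 MB.
= 5.614 GB.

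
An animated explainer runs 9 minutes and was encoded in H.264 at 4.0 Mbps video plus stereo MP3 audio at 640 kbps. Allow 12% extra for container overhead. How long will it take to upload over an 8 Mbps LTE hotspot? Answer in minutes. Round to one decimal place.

5.8 minutes

9 min = 540 s
Audio: 640 kbps = 0.640 Mbps.
Total bitrate: 4.640 Mbps.
File: 4.640 Mbps × 540 s = 2505.6 Mb.
With 12% container overhead: ×1.12. → 2806.3 Mb.
At 8 Mbps: 2806.3 / 8 = 350.8 s ≈ 5.85 minutes.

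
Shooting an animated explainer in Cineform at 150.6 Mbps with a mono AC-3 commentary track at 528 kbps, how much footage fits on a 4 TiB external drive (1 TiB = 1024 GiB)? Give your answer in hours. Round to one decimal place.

64.7 hours

Audio: 528 kbps = 0.528 Mbps.
Total bitrate: 150.6 + 0.528 = 151.128 Mbps.
Capacity: 4 TiB = 35,184,372 Mb.
Recording time: 35,184,372 / 151.128 = 232,812 s ≈ 64.7 hours.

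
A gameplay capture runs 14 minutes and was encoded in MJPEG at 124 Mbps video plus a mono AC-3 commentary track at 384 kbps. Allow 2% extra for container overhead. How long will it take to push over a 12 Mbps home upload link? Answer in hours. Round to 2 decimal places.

2.47 hours

14 min = 840 s
Audio: 384 kbps = 0.384 Mbps.
Total bitrate: 124.384 Mbps.
File: 124.384 Mbps × 840 s = 104482.6 Mb.
With 2% container overhead: ×1.02. → 106572.2 Mb.
At 12 Mbps: 106572.2 / 12 = 8881.0 s ≈ 2.47 hours.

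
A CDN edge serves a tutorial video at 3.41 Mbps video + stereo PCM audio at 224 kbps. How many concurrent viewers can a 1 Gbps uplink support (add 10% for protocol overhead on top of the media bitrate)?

250

Audio: 224 kbps = 0.224 Mbps.
Per-viewer media rate: 3.634 Mbps.
On the wire with 10% overhead: 3.997 Mbps.
1 Gbps = 1,000 Mbps; 1,000 / 3.997 = 250.16 → 250 viewers.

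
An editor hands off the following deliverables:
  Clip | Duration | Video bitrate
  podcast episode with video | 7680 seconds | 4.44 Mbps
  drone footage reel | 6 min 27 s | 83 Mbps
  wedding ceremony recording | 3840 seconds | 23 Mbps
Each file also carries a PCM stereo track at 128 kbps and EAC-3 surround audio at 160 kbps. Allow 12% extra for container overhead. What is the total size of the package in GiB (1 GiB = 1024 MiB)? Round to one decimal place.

Audio total: 128 + 160 = 288 kbps = 0.288 Mbps.
podcast episode with video: 4.728 Mbps × 7680 s × 1.12 = 40668.4 Mb
drone footage reel: 83.288 Mbps × 387 s × 1.12 = 36100.4 Mb
wedding ceremony recording: 23.288 Mbps × 3840 s × 1.12 = 100157.0 Mb
Total: 176925.7 Mb = 22115.7 MB.
= 20.60 GiB.

20.6 GiB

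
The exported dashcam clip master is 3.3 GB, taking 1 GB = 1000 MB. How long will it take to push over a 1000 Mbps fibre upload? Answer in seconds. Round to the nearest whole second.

26 seconds

File: 3.3 GB = 26400.0 Mb.
At 1000 Mbps: 26400.0 / 1000 = 26.4 s ≈ 26.4 seconds.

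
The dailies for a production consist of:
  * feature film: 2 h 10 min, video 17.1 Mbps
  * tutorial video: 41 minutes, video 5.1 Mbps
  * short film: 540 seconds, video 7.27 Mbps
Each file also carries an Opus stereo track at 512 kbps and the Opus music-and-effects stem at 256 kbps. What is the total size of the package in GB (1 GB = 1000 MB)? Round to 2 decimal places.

Audio total: 512 + 256 = 768 kbps = 0.768 Mbps.
feature film: 17.868 Mbps × 7800 s = 139370.4 Mb
tutorial video: 5.868 Mbps × 2460 s = 14435.3 Mb
short film: 8.038 Mbps × 540 s = 4340.5 Mb
Total: 158146.2 Mb = 19768.3 MB.
= 19.77 GB.

19.77 GB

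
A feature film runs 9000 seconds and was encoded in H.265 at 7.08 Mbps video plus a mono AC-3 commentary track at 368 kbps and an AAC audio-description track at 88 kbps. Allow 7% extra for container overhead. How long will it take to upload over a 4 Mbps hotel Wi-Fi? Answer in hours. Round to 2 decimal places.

Audio total: 368 + 88 = 456 kbps = 0.456 Mbps.
Total bitrate: 7.536 Mbps.
File: 7.536 Mbps × 9000 s = 67824.0 Mb.
With 7% container overhead: ×1.07. → 72571.7 Mb.
At 4 Mbps: 72571.7 / 4 = 18142.9 s ≈ 5.04 hours.

5.04 hours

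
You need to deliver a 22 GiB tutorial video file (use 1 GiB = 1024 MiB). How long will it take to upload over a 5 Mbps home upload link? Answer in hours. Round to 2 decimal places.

File: 22 GiB = 188978.6 Mb.
At 5 Mbps: 188978.6 / 5 = 37795.7 s ≈ 10.5 hours.

10.50 hours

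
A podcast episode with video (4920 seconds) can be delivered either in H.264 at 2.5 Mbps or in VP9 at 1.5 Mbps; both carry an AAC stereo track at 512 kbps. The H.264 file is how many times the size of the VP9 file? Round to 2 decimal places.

Audio: 512 kbps = 0.512 Mbps.
H.264: 3.012 Mbps × 4920 s = 14819.0 Mb = 1.852 GB.
VP9: 2.012 Mbps × 4920 s = 9899.0 Mb = 1.237 GB.
Ratio: 1.852 / 1.237 = 1.497.

1.50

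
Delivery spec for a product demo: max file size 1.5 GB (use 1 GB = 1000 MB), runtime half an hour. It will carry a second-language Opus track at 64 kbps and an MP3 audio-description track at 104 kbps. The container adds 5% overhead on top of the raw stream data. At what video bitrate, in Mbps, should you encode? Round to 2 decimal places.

Budget: 1.5 GB = 12000.0 Mb.
Stream payload after overhead: 12000.0 / 1.05 = 11428.6 Mb.
30 min = 1800 s
Total bitrate budget: 11428.6 Mb / 1800 s = 6.349 Mbps.
Audio total: 64 + 104 = 168 kbps = 0.168 Mbps.
Video: 6.349 − 0.168 = 6.181 Mbps.

6.18 Mbps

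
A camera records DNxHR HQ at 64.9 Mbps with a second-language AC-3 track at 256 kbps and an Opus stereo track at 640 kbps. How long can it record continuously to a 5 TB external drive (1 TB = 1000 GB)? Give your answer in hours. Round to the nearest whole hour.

Audio total: 256 + 640 = 896 kbps = 0.896 Mbps.
Total bitrate: 64.9 + 0.896 = 65.796 Mbps.
Capacity: 5 TB = 40,000,000 Mb.
Recording time: 40,000,000 / 65.796 = 607,940 s ≈ 169 hours.

169 hours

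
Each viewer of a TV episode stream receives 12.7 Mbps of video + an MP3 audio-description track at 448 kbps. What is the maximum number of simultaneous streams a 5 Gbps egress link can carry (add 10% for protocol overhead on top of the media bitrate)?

345

Audio: 448 kbps = 0.448 Mbps.
Per-viewer media rate: 13.148 Mbps.
On the wire with 10% overhead: 14.463 Mbps.
5 Gbps = 5,000 Mbps; 5,000 / 14.463 = 345.71 → 345 viewers.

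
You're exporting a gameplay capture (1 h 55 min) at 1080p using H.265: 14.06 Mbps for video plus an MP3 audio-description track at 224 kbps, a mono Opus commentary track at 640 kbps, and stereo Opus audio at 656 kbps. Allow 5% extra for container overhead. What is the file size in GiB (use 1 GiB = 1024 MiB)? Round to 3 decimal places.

1 h 55 min = 115 min = 6900 s
Audio total: 224 + 640 + 656 = 1520 kbps = 1.520 Mbps.
Total bitrate: 14.06 + 1.520 = 15.580 Mbps.
Stream data: 15.580 Mbps × 6900 s = 107502.0 Mb.
With 5% container overhead: ×1.05.
112,877 Mb = 14,109,637,500 bytes ÷ 1,073,741,824 = 13.14 GiB.

13.141 GiB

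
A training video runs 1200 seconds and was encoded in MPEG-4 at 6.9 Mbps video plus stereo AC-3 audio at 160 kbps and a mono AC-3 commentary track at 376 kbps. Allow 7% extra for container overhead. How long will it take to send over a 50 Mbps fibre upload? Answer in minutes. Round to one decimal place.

3.2 minutes

Audio total: 160 + 376 = 536 kbps = 0.536 Mbps.
Total bitrate: 7.436 Mbps.
File: 7.436 Mbps × 1200 s = 8923.2 Mb.
With 7% container overhead: ×1.07. → 9547.8 Mb.
At 50 Mbps: 9547.8 / 50 = 191.0 s ≈ 3.18 minutes.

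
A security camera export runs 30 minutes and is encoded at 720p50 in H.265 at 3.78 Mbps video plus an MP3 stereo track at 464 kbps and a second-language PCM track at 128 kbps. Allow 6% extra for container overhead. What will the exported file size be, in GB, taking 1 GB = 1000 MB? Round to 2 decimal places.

30 min = 1800 s
Audio total: 464 + 128 = 592 kbps = 0.592 Mbps.
Total bitrate: 3.78 + 0.592 = 4.372 Mbps.
Stream data: 4.372 Mbps × 1800 s = 7869.6 Mb.
With 6% container overhead: ×1.06.
8,342 Mb ÷ 8 = 1,043 MB → 1.043 GB.

1.04 GB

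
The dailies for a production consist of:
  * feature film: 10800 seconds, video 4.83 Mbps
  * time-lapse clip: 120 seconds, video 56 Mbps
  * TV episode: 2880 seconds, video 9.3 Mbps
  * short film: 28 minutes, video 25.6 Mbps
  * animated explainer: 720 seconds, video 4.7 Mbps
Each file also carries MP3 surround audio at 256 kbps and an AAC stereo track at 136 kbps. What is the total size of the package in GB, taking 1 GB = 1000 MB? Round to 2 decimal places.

17.30 GB

Audio total: 256 + 136 = 392 kbps = 0.392 Mbps.
feature film: 5.222 Mbps × 10800 s = 56397.6 Mb
time-lapse clip: 56.392 Mbps × 120 s = 6767.0 Mb
TV episode: 9.692 Mbps × 2880 s = 27913.0 Mb
short film: 25.992 Mbps × 1680 s = 43666.6 Mb
animated explainer: 5.092 Mbps × 720 s = 3666.2 Mb
Total: 138410.4 Mb = 17301.3 MB.
= 17.30 GB.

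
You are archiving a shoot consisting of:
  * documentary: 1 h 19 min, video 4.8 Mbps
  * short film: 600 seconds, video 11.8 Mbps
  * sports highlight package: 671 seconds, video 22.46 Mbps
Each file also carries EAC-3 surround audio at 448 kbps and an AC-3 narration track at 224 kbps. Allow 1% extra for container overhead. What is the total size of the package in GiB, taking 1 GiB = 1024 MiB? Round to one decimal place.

5.8 GiB

Audio total: 448 + 224 = 672 kbps = 0.672 Mbps.
documentary: 5.472 Mbps × 4740 s × 1.01 = 26196.7 Mb
short film: 12.472 Mbps × 600 s × 1.01 = 7558.0 Mb
sports highlight package: 23.132 Mbps × 671 s × 1.01 = 15676.8 Mb
Total: 49431.5 Mb = 6178.9 MB.
= 5.755 GiB.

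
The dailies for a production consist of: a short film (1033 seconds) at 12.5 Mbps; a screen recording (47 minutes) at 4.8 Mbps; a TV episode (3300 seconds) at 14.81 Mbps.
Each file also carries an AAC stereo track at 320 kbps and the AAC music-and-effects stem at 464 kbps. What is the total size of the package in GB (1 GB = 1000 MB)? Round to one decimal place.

Audio total: 320 + 464 = 784 kbps = 0.784 Mbps.
short film: 13.284 Mbps × 1033 s = 13722.4 Mb
screen recording: 5.584 Mbps × 2820 s = 15746.9 Mb
TV episode: 15.594 Mbps × 3300 s = 51460.2 Mb
Total: 80929.5 Mb = 10116.2 MB.
= 10.12 GB.

10.1 GB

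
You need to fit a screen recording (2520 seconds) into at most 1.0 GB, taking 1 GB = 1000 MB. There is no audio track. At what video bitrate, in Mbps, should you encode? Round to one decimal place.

3.2 Mbps

Budget: 1.0 GB = 8000.0 Mb.
Total bitrate budget: 8000.0 Mb / 2520 s = 3.175 Mbps.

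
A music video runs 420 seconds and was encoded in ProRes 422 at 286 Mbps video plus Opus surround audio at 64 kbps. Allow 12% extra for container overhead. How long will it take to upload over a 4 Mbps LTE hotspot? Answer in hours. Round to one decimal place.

9.3 hours

Audio: 64 kbps = 0.064 Mbps.
Total bitrate: 286.064 Mbps.
File: 286.064 Mbps × 420 s = 120146.9 Mb.
With 12% container overhead: ×1.12. → 134564.5 Mb.
At 4 Mbps: 134564.5 / 4 = 33641.1 s ≈ 9.34 hours.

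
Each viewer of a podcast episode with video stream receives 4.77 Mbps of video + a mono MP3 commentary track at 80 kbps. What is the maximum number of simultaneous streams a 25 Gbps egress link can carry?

5154

Audio: 80 kbps = 0.080 Mbps.
Per-viewer media rate: 4.850 Mbps.
25 Gbps = 25,000 Mbps; 25,000 / 4.850 = 5154.64 → 5154 viewers.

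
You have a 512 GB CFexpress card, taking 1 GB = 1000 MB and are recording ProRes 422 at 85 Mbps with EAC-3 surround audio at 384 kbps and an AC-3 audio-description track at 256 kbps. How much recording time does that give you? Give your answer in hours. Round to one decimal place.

Audio total: 384 + 256 = 640 kbps = 0.640 Mbps.
Total bitrate: 85 + 0.640 = 85.640 Mbps.
Capacity: 512 GB = 4,096,000 Mb.
Recording time: 4,096,000 / 85.640 = 47,828 s ≈ 13.3 hours.

13.3 hours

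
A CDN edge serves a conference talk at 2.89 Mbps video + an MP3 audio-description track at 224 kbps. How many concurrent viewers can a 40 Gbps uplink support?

Audio: 224 kbps = 0.224 Mbps.
Per-viewer media rate: 3.114 Mbps.
40 Gbps = 40,000 Mbps; 40,000 / 3.114 = 12845.22 → 12845 viewers.

12845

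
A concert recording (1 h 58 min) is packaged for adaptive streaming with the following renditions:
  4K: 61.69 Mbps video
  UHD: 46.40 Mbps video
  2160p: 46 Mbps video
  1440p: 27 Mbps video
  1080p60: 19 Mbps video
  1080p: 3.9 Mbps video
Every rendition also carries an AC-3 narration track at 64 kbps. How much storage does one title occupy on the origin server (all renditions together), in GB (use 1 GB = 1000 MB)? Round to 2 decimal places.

1 h 58 min = 118 min = 7080 s
Audio: 64 kbps = 0.064 Mbps.
Sum of rendition bitrates: (61.69+0.064) + (46.40+0.064) + (46+0.064) + (27+0.064) + (19+0.064) + (3.9+0.064) = 204.374 Mbps.
× 7080 s = 1,446,968 Mb = 180,871 MB = 180.9 GB.

180.87 GB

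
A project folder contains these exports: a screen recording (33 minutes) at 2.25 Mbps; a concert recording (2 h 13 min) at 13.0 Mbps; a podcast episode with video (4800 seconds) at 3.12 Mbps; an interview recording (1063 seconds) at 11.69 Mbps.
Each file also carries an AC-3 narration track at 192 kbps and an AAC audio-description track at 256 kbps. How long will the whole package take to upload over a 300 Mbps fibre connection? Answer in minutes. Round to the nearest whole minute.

Audio total: 192 + 256 = 448 kbps = 0.448 Mbps.
screen recording: 2.698 Mbps × 1980 s = 5342.0 Mb
concert recording: 13.448 Mbps × 7980 s = 107315.0 Mb
podcast episode with video: 3.568 Mbps × 4800 s = 17126.4 Mb
interview recording: 12.138 Mbps × 1063 s = 12902.7 Mb
Total: 142686.2 Mb = 17835.8 MB.
At 300 Mbps: 142686.2 / 300 = 476 s ≈ 7.93 minutes.

8 minutes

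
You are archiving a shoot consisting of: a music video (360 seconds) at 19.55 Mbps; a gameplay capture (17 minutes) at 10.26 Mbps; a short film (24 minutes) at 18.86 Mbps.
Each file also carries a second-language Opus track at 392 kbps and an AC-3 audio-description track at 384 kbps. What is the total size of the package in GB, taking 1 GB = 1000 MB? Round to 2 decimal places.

Audio total: 392 + 384 = 776 kbps = 0.776 Mbps.
music video: 20.326 Mbps × 360 s = 7317.4 Mb
gameplay capture: 11.036 Mbps × 1020 s = 11256.7 Mb
short film: 19.636 Mbps × 1440 s = 28275.8 Mb
Total: 46849.9 Mb = 5856.2 MB.
= 5.856 GB.

5.86 GB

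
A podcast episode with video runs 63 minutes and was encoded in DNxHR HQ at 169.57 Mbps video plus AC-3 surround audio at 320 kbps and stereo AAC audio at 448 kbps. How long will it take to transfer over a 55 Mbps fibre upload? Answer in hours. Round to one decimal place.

3.3 hours

63 min = 3780 s
Audio total: 320 + 448 = 768 kbps = 0.768 Mbps.
Total bitrate: 170.338 Mbps.
File: 170.338 Mbps × 3780 s = 643877.6 Mb.
At 55 Mbps: 643877.6 / 55 = 11706.9 s ≈ 3.25 hours.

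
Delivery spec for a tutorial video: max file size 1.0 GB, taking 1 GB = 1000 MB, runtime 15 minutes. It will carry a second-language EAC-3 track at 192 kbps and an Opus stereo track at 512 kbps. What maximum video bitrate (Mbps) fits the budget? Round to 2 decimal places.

8.18 Mbps

Budget: 1.0 GB = 8000.0 Mb.
15 min = 900 s
Total bitrate budget: 8000.0 Mb / 900 s = 8.889 Mbps.
Audio total: 192 + 512 = 704 kbps = 0.704 Mbps.
Video: 8.889 − 0.704 = 8.185 Mbps.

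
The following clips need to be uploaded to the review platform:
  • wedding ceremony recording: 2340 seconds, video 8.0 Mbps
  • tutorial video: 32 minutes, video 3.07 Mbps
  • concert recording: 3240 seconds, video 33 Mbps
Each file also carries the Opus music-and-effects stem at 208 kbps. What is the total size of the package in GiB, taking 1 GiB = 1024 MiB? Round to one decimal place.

Audio: 208 kbps = 0.208 Mbps.
wedding ceremony recording: 8.208 Mbps × 2340 s = 19206.7 Mb
tutorial video: 3.278 Mbps × 1920 s = 6293.8 Mb
concert recording: 33.208 Mbps × 3240 s = 107593.9 Mb
Total: 133094.4 Mb = 16636.8 MB.
= 15.49 GiB.

15.5 GiB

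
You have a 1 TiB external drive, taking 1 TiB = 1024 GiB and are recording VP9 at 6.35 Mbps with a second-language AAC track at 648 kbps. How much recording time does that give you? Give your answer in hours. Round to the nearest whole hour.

Audio: 648 kbps = 0.648 Mbps.
Total bitrate: 6.35 + 0.648 = 6.998 Mbps.
Capacity: 1 TiB = 8,796,093 Mb.
Recording time: 8,796,093 / 6.998 = 1,256,944 s ≈ 349 hours.

349 hours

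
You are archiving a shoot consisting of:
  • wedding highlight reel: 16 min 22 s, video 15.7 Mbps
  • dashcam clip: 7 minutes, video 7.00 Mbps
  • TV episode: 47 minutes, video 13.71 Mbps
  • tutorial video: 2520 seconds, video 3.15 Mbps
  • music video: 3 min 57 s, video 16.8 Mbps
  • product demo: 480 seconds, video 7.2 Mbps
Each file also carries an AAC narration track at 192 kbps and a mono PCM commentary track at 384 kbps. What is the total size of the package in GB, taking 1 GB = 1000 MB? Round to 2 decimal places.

Audio total: 192 + 384 = 576 kbps = 0.576 Mbps.
wedding highlight reel: 16.276 Mbps × 982 s = 15983.0 Mb
dashcam clip: 7.576 Mbps × 420 s = 3181.9 Mb
TV episode: 14.286 Mbps × 2820 s = 40286.5 Mb
tutorial video: 3.726 Mbps × 2520 s = 9389.5 Mb
music video: 17.376 Mbps × 237 s = 4118.1 Mb
product demo: 7.776 Mbps × 480 s = 3732.5 Mb
Total: 76691.6 Mb = 9586.4 MB.
= 9.586 GB.

9.59 GB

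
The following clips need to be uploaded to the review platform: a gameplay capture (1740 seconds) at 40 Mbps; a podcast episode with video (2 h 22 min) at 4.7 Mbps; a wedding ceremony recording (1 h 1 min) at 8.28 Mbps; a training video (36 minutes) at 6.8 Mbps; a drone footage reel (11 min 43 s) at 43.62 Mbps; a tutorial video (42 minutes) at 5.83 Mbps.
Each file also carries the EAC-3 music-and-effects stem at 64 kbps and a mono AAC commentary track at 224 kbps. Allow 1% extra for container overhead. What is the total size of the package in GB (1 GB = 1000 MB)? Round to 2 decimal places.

25.95 GB

Audio total: 64 + 224 = 288 kbps = 0.288 Mbps.
gameplay capture: 40.288 Mbps × 1740 s × 1.01 = 70802.1 Mb
podcast episode with video: 4.988 Mbps × 8520 s × 1.01 = 42922.7 Mb
wedding ceremony recording: 8.568 Mbps × 3660 s × 1.01 = 31672.5 Mb
training video: 7.088 Mbps × 2160 s × 1.01 = 15463.2 Mb
drone footage reel: 43.908 Mbps × 703 s × 1.01 = 31176.0 Mb
tutorial video: 6.118 Mbps × 2520 s × 1.01 = 15571.5 Mb
Total: 207608.0 Mb = 25951.0 MB.
= 25.95 GB.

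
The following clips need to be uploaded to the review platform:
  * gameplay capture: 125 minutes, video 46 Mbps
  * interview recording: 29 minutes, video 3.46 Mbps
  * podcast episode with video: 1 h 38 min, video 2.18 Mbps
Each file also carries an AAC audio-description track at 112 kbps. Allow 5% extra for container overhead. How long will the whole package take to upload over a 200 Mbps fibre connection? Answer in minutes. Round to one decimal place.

Audio: 112 kbps = 0.112 Mbps.
gameplay capture: 46.112 Mbps × 7500 s × 1.05 = 363132.0 Mb
interview recording: 3.572 Mbps × 1740 s × 1.05 = 6526.0 Mb
podcast episode with video: 2.292 Mbps × 5880 s × 1.05 = 14150.8 Mb
Total: 383808.9 Mb = 47976.1 MB.
At 200 Mbps: 383808.9 / 200 = 1919 s ≈ 32 minutes.

32.0 minutes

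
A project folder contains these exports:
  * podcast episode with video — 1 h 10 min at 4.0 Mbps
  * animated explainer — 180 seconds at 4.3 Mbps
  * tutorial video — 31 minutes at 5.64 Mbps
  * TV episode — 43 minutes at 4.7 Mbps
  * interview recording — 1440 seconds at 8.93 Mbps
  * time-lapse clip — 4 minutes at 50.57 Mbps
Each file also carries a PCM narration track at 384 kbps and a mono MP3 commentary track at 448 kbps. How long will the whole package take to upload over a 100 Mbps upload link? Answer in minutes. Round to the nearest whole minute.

Audio total: 384 + 448 = 832 kbps = 0.832 Mbps.
podcast episode with video: 4.832 Mbps × 4200 s = 20294.4 Mb
animated explainer: 5.132 Mbps × 180 s = 923.8 Mb
tutorial video: 6.472 Mbps × 1860 s = 12037.9 Mb
TV episode: 5.532 Mbps × 2580 s = 14272.6 Mb
interview recording: 9.762 Mbps × 1440 s = 14057.3 Mb
time-lapse clip: 51.402 Mbps × 240 s = 12336.5 Mb
Total: 73922.4 Mb = 9240.3 MB.
At 100 Mbps: 73922.4 / 100 = 739 s ≈ 12.3 minutes.

12 minutes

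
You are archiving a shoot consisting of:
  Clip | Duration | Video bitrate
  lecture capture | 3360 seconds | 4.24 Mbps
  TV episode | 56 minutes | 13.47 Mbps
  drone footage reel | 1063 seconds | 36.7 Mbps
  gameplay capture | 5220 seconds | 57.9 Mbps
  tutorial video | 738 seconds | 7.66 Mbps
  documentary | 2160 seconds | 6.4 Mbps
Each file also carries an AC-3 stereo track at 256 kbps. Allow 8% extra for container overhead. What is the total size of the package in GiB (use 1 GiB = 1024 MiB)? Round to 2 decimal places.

Audio: 256 kbps = 0.256 Mbps.
lecture capture: 4.496 Mbps × 3360 s × 1.08 = 16315.1 Mb
TV episode: 13.726 Mbps × 3360 s × 1.08 = 49808.9 Mb
drone footage reel: 36.956 Mbps × 1063 s × 1.08 = 42427.0 Mb
gameplay capture: 58.156 Mbps × 5220 s × 1.08 = 327860.3 Mb
tutorial video: 7.916 Mbps × 738 s × 1.08 = 6309.4 Mb
documentary: 6.656 Mbps × 2160 s × 1.08 = 15527.1 Mb
Total: 458247.7 Mb = 57281.0 MB.
= 53.35 GiB.

53.35 GiB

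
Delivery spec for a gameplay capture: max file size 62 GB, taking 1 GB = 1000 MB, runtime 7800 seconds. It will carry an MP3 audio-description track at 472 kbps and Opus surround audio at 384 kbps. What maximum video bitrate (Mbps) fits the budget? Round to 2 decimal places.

62.73 Mbps

Budget: 62 GB = 496000.0 Mb.
Total bitrate budget: 496000.0 Mb / 7800 s = 63.590 Mbps.
Audio total: 472 + 384 = 856 kbps = 0.856 Mbps.
Video: 63.590 − 0.856 = 62.734 Mbps.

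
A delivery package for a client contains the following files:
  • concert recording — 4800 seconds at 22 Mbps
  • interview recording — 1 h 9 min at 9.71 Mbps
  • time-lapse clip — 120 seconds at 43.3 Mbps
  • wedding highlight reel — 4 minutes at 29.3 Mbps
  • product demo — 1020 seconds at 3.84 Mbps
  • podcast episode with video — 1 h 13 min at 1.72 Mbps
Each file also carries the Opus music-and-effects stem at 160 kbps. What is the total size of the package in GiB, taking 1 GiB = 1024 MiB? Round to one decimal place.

20.0 GiB

Audio: 160 kbps = 0.160 Mbps.
concert recording: 22.160 Mbps × 4800 s = 106368.0 Mb
interview recording: 9.870 Mbps × 4140 s = 40861.8 Mb
time-lapse clip: 43.460 Mbps × 120 s = 5215.2 Mb
wedding highlight reel: 29.460 Mbps × 240 s = 7070.4 Mb
product demo: 4.000 Mbps × 1020 s = 4080.0 Mb
podcast episode with video: 1.880 Mbps × 4380 s = 8234.4 Mb
Total: 171829.8 Mb = 21478.7 MB.
= 20.00 GiB.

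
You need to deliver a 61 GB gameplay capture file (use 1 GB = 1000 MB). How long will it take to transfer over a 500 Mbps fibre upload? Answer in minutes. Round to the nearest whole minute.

16 minutes

File: 61 GB = 488000.0 Mb.
At 500 Mbps: 488000.0 / 500 = 976.0 s ≈ 16.3 minutes.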